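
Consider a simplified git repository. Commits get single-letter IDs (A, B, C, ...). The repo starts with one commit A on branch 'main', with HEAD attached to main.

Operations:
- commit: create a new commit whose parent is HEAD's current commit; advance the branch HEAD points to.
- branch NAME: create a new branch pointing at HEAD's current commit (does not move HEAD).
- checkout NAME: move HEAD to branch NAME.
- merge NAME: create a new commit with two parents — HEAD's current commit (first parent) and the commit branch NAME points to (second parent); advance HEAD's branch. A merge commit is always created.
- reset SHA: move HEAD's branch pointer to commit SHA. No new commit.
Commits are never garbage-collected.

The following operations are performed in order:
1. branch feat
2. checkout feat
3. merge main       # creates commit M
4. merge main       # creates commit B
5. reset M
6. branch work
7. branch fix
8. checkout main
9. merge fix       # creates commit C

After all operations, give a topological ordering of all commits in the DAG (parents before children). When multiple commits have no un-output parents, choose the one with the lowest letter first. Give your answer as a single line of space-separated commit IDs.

After op 1 (branch): HEAD=main@A [feat=A main=A]
After op 2 (checkout): HEAD=feat@A [feat=A main=A]
After op 3 (merge): HEAD=feat@M [feat=M main=A]
After op 4 (merge): HEAD=feat@B [feat=B main=A]
After op 5 (reset): HEAD=feat@M [feat=M main=A]
After op 6 (branch): HEAD=feat@M [feat=M main=A work=M]
After op 7 (branch): HEAD=feat@M [feat=M fix=M main=A work=M]
After op 8 (checkout): HEAD=main@A [feat=M fix=M main=A work=M]
After op 9 (merge): HEAD=main@C [feat=M fix=M main=C work=M]
commit A: parents=[]
commit B: parents=['M', 'A']
commit C: parents=['A', 'M']
commit M: parents=['A', 'A']

Answer: A M B C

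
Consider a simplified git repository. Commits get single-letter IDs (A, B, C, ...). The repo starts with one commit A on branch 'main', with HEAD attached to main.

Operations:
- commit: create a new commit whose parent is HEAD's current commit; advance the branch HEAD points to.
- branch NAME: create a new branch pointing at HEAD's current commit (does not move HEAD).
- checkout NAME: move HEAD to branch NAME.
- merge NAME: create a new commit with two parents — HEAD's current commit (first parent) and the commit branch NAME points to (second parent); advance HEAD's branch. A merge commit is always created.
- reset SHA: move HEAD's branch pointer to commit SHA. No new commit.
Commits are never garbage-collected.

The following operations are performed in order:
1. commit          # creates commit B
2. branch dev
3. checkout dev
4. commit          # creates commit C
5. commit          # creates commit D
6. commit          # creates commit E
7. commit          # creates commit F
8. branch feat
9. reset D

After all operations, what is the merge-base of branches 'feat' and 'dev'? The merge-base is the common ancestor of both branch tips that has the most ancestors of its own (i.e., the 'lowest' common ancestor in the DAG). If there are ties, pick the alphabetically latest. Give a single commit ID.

After op 1 (commit): HEAD=main@B [main=B]
After op 2 (branch): HEAD=main@B [dev=B main=B]
After op 3 (checkout): HEAD=dev@B [dev=B main=B]
After op 4 (commit): HEAD=dev@C [dev=C main=B]
After op 5 (commit): HEAD=dev@D [dev=D main=B]
After op 6 (commit): HEAD=dev@E [dev=E main=B]
After op 7 (commit): HEAD=dev@F [dev=F main=B]
After op 8 (branch): HEAD=dev@F [dev=F feat=F main=B]
After op 9 (reset): HEAD=dev@D [dev=D feat=F main=B]
ancestors(feat=F): ['A', 'B', 'C', 'D', 'E', 'F']
ancestors(dev=D): ['A', 'B', 'C', 'D']
common: ['A', 'B', 'C', 'D']

Answer: D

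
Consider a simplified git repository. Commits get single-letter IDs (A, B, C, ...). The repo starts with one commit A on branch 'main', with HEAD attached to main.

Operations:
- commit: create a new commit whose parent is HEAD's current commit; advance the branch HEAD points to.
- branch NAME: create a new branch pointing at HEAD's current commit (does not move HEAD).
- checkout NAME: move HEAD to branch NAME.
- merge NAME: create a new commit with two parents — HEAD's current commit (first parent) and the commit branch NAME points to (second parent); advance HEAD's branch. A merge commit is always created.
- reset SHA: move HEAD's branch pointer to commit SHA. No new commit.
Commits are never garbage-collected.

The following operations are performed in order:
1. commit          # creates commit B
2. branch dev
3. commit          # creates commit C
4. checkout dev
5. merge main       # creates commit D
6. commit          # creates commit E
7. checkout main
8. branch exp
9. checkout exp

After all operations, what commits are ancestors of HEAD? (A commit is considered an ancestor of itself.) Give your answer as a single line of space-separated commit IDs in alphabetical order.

After op 1 (commit): HEAD=main@B [main=B]
After op 2 (branch): HEAD=main@B [dev=B main=B]
After op 3 (commit): HEAD=main@C [dev=B main=C]
After op 4 (checkout): HEAD=dev@B [dev=B main=C]
After op 5 (merge): HEAD=dev@D [dev=D main=C]
After op 6 (commit): HEAD=dev@E [dev=E main=C]
After op 7 (checkout): HEAD=main@C [dev=E main=C]
After op 8 (branch): HEAD=main@C [dev=E exp=C main=C]
After op 9 (checkout): HEAD=exp@C [dev=E exp=C main=C]

Answer: A B C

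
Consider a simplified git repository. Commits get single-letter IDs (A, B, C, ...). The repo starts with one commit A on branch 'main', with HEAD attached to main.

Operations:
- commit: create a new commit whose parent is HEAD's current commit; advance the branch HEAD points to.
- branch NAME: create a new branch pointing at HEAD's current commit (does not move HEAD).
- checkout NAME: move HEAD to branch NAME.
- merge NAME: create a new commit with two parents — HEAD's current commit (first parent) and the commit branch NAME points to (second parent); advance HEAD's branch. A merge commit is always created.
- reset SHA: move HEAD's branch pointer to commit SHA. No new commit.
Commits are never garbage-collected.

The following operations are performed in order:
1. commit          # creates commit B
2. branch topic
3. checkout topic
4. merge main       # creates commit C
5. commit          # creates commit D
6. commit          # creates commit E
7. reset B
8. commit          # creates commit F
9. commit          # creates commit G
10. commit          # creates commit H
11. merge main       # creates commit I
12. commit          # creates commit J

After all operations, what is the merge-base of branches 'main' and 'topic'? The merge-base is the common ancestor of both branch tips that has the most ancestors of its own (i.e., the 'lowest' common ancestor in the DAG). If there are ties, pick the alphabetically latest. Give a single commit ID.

Answer: B

Derivation:
After op 1 (commit): HEAD=main@B [main=B]
After op 2 (branch): HEAD=main@B [main=B topic=B]
After op 3 (checkout): HEAD=topic@B [main=B topic=B]
After op 4 (merge): HEAD=topic@C [main=B topic=C]
After op 5 (commit): HEAD=topic@D [main=B topic=D]
After op 6 (commit): HEAD=topic@E [main=B topic=E]
After op 7 (reset): HEAD=topic@B [main=B topic=B]
After op 8 (commit): HEAD=topic@F [main=B topic=F]
After op 9 (commit): HEAD=topic@G [main=B topic=G]
After op 10 (commit): HEAD=topic@H [main=B topic=H]
After op 11 (merge): HEAD=topic@I [main=B topic=I]
After op 12 (commit): HEAD=topic@J [main=B topic=J]
ancestors(main=B): ['A', 'B']
ancestors(topic=J): ['A', 'B', 'F', 'G', 'H', 'I', 'J']
common: ['A', 'B']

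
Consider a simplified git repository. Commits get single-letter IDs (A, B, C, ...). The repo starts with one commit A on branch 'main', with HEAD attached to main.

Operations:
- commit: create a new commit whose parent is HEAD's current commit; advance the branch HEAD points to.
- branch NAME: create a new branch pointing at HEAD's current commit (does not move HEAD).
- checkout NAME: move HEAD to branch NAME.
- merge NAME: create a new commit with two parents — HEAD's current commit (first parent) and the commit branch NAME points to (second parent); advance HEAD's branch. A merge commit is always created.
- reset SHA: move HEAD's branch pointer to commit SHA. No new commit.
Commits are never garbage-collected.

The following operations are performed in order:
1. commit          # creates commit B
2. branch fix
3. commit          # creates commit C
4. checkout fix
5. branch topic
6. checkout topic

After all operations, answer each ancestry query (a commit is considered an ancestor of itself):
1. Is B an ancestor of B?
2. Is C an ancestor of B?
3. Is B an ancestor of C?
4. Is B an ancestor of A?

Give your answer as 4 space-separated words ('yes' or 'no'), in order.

After op 1 (commit): HEAD=main@B [main=B]
After op 2 (branch): HEAD=main@B [fix=B main=B]
After op 3 (commit): HEAD=main@C [fix=B main=C]
After op 4 (checkout): HEAD=fix@B [fix=B main=C]
After op 5 (branch): HEAD=fix@B [fix=B main=C topic=B]
After op 6 (checkout): HEAD=topic@B [fix=B main=C topic=B]
ancestors(B) = {A,B}; B in? yes
ancestors(B) = {A,B}; C in? no
ancestors(C) = {A,B,C}; B in? yes
ancestors(A) = {A}; B in? no

Answer: yes no yes no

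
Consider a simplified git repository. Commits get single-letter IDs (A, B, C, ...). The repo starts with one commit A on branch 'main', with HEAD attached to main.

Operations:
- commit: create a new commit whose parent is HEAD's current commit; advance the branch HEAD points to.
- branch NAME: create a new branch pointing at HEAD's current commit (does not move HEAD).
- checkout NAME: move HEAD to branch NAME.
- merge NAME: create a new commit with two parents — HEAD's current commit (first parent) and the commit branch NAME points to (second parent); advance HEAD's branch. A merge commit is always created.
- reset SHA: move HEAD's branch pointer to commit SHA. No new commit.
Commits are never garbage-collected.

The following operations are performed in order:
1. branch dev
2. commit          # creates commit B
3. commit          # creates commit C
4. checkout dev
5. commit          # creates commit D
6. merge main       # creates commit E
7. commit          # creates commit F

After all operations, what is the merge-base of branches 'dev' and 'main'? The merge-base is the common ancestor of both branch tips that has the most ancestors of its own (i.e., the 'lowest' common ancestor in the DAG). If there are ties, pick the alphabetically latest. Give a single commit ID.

Answer: C

Derivation:
After op 1 (branch): HEAD=main@A [dev=A main=A]
After op 2 (commit): HEAD=main@B [dev=A main=B]
After op 3 (commit): HEAD=main@C [dev=A main=C]
After op 4 (checkout): HEAD=dev@A [dev=A main=C]
After op 5 (commit): HEAD=dev@D [dev=D main=C]
After op 6 (merge): HEAD=dev@E [dev=E main=C]
After op 7 (commit): HEAD=dev@F [dev=F main=C]
ancestors(dev=F): ['A', 'B', 'C', 'D', 'E', 'F']
ancestors(main=C): ['A', 'B', 'C']
common: ['A', 'B', 'C']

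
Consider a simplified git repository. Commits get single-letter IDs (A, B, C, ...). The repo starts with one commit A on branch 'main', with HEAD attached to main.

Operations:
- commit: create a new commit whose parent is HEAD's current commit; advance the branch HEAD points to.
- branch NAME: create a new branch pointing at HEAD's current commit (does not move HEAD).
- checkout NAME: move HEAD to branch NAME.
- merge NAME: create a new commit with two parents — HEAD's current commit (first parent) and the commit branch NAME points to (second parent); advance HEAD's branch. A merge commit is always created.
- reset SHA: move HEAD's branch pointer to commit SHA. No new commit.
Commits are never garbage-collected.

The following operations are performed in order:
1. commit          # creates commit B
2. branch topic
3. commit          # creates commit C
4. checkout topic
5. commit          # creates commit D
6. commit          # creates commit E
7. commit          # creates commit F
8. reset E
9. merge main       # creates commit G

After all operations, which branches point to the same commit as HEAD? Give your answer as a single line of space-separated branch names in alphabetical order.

Answer: topic

Derivation:
After op 1 (commit): HEAD=main@B [main=B]
After op 2 (branch): HEAD=main@B [main=B topic=B]
After op 3 (commit): HEAD=main@C [main=C topic=B]
After op 4 (checkout): HEAD=topic@B [main=C topic=B]
After op 5 (commit): HEAD=topic@D [main=C topic=D]
After op 6 (commit): HEAD=topic@E [main=C topic=E]
After op 7 (commit): HEAD=topic@F [main=C topic=F]
After op 8 (reset): HEAD=topic@E [main=C topic=E]
After op 9 (merge): HEAD=topic@G [main=C topic=G]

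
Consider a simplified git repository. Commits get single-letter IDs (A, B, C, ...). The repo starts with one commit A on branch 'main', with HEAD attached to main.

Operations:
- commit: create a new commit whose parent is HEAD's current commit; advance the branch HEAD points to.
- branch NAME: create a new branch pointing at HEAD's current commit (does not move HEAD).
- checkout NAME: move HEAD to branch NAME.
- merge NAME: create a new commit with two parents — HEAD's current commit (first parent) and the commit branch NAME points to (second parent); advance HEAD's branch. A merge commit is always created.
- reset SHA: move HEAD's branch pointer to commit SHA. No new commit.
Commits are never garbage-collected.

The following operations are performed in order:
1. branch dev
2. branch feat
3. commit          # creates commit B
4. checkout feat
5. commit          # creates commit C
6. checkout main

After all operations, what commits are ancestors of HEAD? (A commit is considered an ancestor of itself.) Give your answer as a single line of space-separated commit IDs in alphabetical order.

After op 1 (branch): HEAD=main@A [dev=A main=A]
After op 2 (branch): HEAD=main@A [dev=A feat=A main=A]
After op 3 (commit): HEAD=main@B [dev=A feat=A main=B]
After op 4 (checkout): HEAD=feat@A [dev=A feat=A main=B]
After op 5 (commit): HEAD=feat@C [dev=A feat=C main=B]
After op 6 (checkout): HEAD=main@B [dev=A feat=C main=B]

Answer: A B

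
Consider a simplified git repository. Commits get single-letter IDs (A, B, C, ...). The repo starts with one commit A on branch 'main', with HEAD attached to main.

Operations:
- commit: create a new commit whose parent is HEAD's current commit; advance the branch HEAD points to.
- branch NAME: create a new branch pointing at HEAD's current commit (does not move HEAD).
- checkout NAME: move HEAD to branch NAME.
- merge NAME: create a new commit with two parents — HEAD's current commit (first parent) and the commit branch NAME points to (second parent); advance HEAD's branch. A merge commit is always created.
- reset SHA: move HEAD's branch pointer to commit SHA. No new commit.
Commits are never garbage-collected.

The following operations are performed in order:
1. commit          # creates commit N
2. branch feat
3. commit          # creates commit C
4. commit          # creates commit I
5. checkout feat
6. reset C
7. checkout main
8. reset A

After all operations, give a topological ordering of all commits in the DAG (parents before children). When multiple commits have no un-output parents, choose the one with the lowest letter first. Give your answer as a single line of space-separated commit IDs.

Answer: A N C I

Derivation:
After op 1 (commit): HEAD=main@N [main=N]
After op 2 (branch): HEAD=main@N [feat=N main=N]
After op 3 (commit): HEAD=main@C [feat=N main=C]
After op 4 (commit): HEAD=main@I [feat=N main=I]
After op 5 (checkout): HEAD=feat@N [feat=N main=I]
After op 6 (reset): HEAD=feat@C [feat=C main=I]
After op 7 (checkout): HEAD=main@I [feat=C main=I]
After op 8 (reset): HEAD=main@A [feat=C main=A]
commit A: parents=[]
commit C: parents=['N']
commit I: parents=['C']
commit N: parents=['A']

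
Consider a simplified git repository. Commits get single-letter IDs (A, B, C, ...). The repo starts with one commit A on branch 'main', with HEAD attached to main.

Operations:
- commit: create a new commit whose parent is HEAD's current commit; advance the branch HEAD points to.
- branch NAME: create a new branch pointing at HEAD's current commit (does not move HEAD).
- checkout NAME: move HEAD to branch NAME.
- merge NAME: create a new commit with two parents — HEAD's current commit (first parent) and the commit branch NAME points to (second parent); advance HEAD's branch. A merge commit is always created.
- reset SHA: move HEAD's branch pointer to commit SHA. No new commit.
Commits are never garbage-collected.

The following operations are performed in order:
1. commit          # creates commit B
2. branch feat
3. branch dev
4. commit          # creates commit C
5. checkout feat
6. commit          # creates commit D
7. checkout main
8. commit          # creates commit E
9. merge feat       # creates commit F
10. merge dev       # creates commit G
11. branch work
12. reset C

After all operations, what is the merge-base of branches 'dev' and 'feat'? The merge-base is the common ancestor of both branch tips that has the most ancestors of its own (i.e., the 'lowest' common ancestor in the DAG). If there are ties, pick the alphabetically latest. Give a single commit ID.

Answer: B

Derivation:
After op 1 (commit): HEAD=main@B [main=B]
After op 2 (branch): HEAD=main@B [feat=B main=B]
After op 3 (branch): HEAD=main@B [dev=B feat=B main=B]
After op 4 (commit): HEAD=main@C [dev=B feat=B main=C]
After op 5 (checkout): HEAD=feat@B [dev=B feat=B main=C]
After op 6 (commit): HEAD=feat@D [dev=B feat=D main=C]
After op 7 (checkout): HEAD=main@C [dev=B feat=D main=C]
After op 8 (commit): HEAD=main@E [dev=B feat=D main=E]
After op 9 (merge): HEAD=main@F [dev=B feat=D main=F]
After op 10 (merge): HEAD=main@G [dev=B feat=D main=G]
After op 11 (branch): HEAD=main@G [dev=B feat=D main=G work=G]
After op 12 (reset): HEAD=main@C [dev=B feat=D main=C work=G]
ancestors(dev=B): ['A', 'B']
ancestors(feat=D): ['A', 'B', 'D']
common: ['A', 'B']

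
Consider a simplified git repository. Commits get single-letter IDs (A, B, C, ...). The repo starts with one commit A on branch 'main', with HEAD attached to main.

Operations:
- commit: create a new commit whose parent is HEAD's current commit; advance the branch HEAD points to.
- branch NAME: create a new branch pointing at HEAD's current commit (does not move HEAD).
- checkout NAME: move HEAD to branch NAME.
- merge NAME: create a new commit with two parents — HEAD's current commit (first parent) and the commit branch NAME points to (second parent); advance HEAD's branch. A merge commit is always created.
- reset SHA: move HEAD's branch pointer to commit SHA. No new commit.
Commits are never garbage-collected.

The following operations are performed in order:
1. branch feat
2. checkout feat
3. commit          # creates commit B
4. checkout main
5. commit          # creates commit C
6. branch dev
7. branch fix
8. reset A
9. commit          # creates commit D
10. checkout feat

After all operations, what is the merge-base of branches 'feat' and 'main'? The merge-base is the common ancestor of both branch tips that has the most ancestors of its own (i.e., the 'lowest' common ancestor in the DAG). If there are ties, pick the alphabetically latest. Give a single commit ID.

After op 1 (branch): HEAD=main@A [feat=A main=A]
After op 2 (checkout): HEAD=feat@A [feat=A main=A]
After op 3 (commit): HEAD=feat@B [feat=B main=A]
After op 4 (checkout): HEAD=main@A [feat=B main=A]
After op 5 (commit): HEAD=main@C [feat=B main=C]
After op 6 (branch): HEAD=main@C [dev=C feat=B main=C]
After op 7 (branch): HEAD=main@C [dev=C feat=B fix=C main=C]
After op 8 (reset): HEAD=main@A [dev=C feat=B fix=C main=A]
After op 9 (commit): HEAD=main@D [dev=C feat=B fix=C main=D]
After op 10 (checkout): HEAD=feat@B [dev=C feat=B fix=C main=D]
ancestors(feat=B): ['A', 'B']
ancestors(main=D): ['A', 'D']
common: ['A']

Answer: A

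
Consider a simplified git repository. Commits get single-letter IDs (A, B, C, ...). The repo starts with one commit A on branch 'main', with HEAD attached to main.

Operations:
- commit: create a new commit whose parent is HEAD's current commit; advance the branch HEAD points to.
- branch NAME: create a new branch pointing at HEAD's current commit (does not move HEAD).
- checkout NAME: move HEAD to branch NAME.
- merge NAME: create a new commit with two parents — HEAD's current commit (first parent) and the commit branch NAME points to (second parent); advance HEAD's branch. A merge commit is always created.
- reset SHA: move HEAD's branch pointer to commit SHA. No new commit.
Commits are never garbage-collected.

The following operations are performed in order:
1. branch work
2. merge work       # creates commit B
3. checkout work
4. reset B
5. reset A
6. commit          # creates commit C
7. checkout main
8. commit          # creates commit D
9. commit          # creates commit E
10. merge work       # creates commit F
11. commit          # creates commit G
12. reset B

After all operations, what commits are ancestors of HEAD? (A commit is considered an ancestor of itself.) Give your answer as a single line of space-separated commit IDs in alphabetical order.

Answer: A B

Derivation:
After op 1 (branch): HEAD=main@A [main=A work=A]
After op 2 (merge): HEAD=main@B [main=B work=A]
After op 3 (checkout): HEAD=work@A [main=B work=A]
After op 4 (reset): HEAD=work@B [main=B work=B]
After op 5 (reset): HEAD=work@A [main=B work=A]
After op 6 (commit): HEAD=work@C [main=B work=C]
After op 7 (checkout): HEAD=main@B [main=B work=C]
After op 8 (commit): HEAD=main@D [main=D work=C]
After op 9 (commit): HEAD=main@E [main=E work=C]
After op 10 (merge): HEAD=main@F [main=F work=C]
After op 11 (commit): HEAD=main@G [main=G work=C]
After op 12 (reset): HEAD=main@B [main=B work=C]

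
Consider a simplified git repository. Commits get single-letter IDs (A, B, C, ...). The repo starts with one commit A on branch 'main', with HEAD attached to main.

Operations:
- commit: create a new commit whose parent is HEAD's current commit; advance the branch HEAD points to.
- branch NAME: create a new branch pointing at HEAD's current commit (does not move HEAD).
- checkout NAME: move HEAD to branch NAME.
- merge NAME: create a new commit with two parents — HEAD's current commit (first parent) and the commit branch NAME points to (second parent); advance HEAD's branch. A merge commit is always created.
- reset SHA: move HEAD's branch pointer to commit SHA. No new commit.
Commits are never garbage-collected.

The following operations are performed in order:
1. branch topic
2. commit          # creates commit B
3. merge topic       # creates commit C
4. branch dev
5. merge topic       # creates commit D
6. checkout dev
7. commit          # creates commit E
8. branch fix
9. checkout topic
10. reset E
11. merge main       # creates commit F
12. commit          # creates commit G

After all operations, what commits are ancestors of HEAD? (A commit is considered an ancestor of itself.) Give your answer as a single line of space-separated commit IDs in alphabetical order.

After op 1 (branch): HEAD=main@A [main=A topic=A]
After op 2 (commit): HEAD=main@B [main=B topic=A]
After op 3 (merge): HEAD=main@C [main=C topic=A]
After op 4 (branch): HEAD=main@C [dev=C main=C topic=A]
After op 5 (merge): HEAD=main@D [dev=C main=D topic=A]
After op 6 (checkout): HEAD=dev@C [dev=C main=D topic=A]
After op 7 (commit): HEAD=dev@E [dev=E main=D topic=A]
After op 8 (branch): HEAD=dev@E [dev=E fix=E main=D topic=A]
After op 9 (checkout): HEAD=topic@A [dev=E fix=E main=D topic=A]
After op 10 (reset): HEAD=topic@E [dev=E fix=E main=D topic=E]
After op 11 (merge): HEAD=topic@F [dev=E fix=E main=D topic=F]
After op 12 (commit): HEAD=topic@G [dev=E fix=E main=D topic=G]

Answer: A B C D E F G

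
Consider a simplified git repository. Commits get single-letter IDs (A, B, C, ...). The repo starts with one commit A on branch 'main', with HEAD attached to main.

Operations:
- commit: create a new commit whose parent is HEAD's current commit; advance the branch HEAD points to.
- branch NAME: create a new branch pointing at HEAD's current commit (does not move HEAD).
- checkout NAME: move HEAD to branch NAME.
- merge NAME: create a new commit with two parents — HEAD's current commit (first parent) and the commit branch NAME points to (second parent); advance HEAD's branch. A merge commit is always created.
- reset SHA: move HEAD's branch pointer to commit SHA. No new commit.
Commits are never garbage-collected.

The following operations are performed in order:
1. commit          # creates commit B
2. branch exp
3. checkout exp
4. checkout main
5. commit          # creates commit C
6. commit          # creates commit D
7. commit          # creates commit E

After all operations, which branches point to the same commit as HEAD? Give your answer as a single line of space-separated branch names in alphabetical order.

After op 1 (commit): HEAD=main@B [main=B]
After op 2 (branch): HEAD=main@B [exp=B main=B]
After op 3 (checkout): HEAD=exp@B [exp=B main=B]
After op 4 (checkout): HEAD=main@B [exp=B main=B]
After op 5 (commit): HEAD=main@C [exp=B main=C]
After op 6 (commit): HEAD=main@D [exp=B main=D]
After op 7 (commit): HEAD=main@E [exp=B main=E]

Answer: main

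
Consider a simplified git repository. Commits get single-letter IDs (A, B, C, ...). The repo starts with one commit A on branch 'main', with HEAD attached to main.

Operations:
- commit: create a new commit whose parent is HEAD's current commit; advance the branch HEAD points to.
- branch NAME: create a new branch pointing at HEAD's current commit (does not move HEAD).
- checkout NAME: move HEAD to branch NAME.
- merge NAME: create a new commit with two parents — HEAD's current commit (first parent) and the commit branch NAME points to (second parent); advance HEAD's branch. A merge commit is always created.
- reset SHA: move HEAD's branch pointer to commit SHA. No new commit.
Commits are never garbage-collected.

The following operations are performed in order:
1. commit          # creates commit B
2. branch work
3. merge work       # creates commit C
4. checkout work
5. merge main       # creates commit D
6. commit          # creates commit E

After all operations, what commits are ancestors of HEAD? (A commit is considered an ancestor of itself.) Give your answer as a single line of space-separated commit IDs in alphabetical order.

Answer: A B C D E

Derivation:
After op 1 (commit): HEAD=main@B [main=B]
After op 2 (branch): HEAD=main@B [main=B work=B]
After op 3 (merge): HEAD=main@C [main=C work=B]
After op 4 (checkout): HEAD=work@B [main=C work=B]
After op 5 (merge): HEAD=work@D [main=C work=D]
After op 6 (commit): HEAD=work@E [main=C work=E]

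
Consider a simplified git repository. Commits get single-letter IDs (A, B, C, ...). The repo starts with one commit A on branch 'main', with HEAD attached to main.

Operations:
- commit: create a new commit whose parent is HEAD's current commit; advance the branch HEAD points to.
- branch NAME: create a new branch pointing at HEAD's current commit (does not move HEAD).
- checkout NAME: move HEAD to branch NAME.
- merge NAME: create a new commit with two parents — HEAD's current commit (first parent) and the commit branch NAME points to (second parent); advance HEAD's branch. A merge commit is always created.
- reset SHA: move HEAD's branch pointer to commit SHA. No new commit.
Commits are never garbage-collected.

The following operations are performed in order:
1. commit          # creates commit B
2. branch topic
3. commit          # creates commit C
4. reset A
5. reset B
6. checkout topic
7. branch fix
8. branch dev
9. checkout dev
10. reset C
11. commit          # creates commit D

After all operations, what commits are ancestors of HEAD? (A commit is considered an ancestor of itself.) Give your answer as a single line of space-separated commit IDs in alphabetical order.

After op 1 (commit): HEAD=main@B [main=B]
After op 2 (branch): HEAD=main@B [main=B topic=B]
After op 3 (commit): HEAD=main@C [main=C topic=B]
After op 4 (reset): HEAD=main@A [main=A topic=B]
After op 5 (reset): HEAD=main@B [main=B topic=B]
After op 6 (checkout): HEAD=topic@B [main=B topic=B]
After op 7 (branch): HEAD=topic@B [fix=B main=B topic=B]
After op 8 (branch): HEAD=topic@B [dev=B fix=B main=B topic=B]
After op 9 (checkout): HEAD=dev@B [dev=B fix=B main=B topic=B]
After op 10 (reset): HEAD=dev@C [dev=C fix=B main=B topic=B]
After op 11 (commit): HEAD=dev@D [dev=D fix=B main=B topic=B]

Answer: A B C D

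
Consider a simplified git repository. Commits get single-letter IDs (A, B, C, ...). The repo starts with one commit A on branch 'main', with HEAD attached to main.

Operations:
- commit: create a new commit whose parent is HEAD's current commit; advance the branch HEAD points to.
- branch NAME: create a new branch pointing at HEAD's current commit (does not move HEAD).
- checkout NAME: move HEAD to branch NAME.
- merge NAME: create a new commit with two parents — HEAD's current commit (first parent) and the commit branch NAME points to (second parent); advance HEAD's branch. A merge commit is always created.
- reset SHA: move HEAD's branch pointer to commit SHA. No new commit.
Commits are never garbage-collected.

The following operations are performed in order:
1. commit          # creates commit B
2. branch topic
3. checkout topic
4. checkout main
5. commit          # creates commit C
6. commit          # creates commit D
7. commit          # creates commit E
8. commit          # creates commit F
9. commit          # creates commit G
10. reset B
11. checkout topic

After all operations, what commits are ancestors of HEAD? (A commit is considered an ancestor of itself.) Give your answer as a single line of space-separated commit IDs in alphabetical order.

After op 1 (commit): HEAD=main@B [main=B]
After op 2 (branch): HEAD=main@B [main=B topic=B]
After op 3 (checkout): HEAD=topic@B [main=B topic=B]
After op 4 (checkout): HEAD=main@B [main=B topic=B]
After op 5 (commit): HEAD=main@C [main=C topic=B]
After op 6 (commit): HEAD=main@D [main=D topic=B]
After op 7 (commit): HEAD=main@E [main=E topic=B]
After op 8 (commit): HEAD=main@F [main=F topic=B]
After op 9 (commit): HEAD=main@G [main=G topic=B]
After op 10 (reset): HEAD=main@B [main=B topic=B]
After op 11 (checkout): HEAD=topic@B [main=B topic=B]

Answer: A B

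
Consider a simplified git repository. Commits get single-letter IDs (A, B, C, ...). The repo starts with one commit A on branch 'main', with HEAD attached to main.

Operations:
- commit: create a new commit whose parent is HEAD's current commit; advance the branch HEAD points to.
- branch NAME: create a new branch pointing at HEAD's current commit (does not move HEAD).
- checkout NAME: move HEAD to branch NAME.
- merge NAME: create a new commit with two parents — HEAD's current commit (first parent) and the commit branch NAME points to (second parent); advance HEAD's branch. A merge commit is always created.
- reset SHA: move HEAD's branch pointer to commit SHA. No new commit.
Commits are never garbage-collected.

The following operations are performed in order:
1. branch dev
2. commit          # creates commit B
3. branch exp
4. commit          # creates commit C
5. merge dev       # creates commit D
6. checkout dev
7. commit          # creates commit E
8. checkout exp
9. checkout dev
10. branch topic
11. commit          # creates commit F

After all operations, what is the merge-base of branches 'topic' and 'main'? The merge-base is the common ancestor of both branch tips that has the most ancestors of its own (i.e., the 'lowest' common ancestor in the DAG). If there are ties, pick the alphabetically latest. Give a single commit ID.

Answer: A

Derivation:
After op 1 (branch): HEAD=main@A [dev=A main=A]
After op 2 (commit): HEAD=main@B [dev=A main=B]
After op 3 (branch): HEAD=main@B [dev=A exp=B main=B]
After op 4 (commit): HEAD=main@C [dev=A exp=B main=C]
After op 5 (merge): HEAD=main@D [dev=A exp=B main=D]
After op 6 (checkout): HEAD=dev@A [dev=A exp=B main=D]
After op 7 (commit): HEAD=dev@E [dev=E exp=B main=D]
After op 8 (checkout): HEAD=exp@B [dev=E exp=B main=D]
After op 9 (checkout): HEAD=dev@E [dev=E exp=B main=D]
After op 10 (branch): HEAD=dev@E [dev=E exp=B main=D topic=E]
After op 11 (commit): HEAD=dev@F [dev=F exp=B main=D topic=E]
ancestors(topic=E): ['A', 'E']
ancestors(main=D): ['A', 'B', 'C', 'D']
common: ['A']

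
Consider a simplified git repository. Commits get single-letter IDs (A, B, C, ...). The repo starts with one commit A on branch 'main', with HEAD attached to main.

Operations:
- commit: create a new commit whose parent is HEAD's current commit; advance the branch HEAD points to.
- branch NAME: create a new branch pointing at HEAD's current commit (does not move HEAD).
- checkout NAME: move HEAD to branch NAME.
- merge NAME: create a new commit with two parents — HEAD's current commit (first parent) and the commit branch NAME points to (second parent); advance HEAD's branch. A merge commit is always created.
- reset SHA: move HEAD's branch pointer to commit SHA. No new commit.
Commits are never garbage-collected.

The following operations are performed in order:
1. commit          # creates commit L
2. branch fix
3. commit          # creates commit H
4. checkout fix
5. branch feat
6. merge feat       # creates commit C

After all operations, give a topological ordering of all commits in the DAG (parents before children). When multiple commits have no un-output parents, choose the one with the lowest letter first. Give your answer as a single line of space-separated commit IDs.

Answer: A L C H

Derivation:
After op 1 (commit): HEAD=main@L [main=L]
After op 2 (branch): HEAD=main@L [fix=L main=L]
After op 3 (commit): HEAD=main@H [fix=L main=H]
After op 4 (checkout): HEAD=fix@L [fix=L main=H]
After op 5 (branch): HEAD=fix@L [feat=L fix=L main=H]
After op 6 (merge): HEAD=fix@C [feat=L fix=C main=H]
commit A: parents=[]
commit C: parents=['L', 'L']
commit H: parents=['L']
commit L: parents=['A']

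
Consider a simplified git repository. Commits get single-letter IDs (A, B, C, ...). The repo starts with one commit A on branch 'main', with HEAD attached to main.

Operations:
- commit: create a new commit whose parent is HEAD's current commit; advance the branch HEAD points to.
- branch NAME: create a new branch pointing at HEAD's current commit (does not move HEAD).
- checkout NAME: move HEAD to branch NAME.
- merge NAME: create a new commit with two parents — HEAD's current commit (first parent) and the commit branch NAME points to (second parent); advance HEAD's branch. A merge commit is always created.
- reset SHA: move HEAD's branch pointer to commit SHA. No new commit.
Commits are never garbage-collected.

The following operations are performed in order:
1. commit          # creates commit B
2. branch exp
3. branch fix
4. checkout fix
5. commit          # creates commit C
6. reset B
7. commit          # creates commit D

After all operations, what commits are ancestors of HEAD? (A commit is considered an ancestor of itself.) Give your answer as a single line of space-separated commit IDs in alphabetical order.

Answer: A B D

Derivation:
After op 1 (commit): HEAD=main@B [main=B]
After op 2 (branch): HEAD=main@B [exp=B main=B]
After op 3 (branch): HEAD=main@B [exp=B fix=B main=B]
After op 4 (checkout): HEAD=fix@B [exp=B fix=B main=B]
After op 5 (commit): HEAD=fix@C [exp=B fix=C main=B]
After op 6 (reset): HEAD=fix@B [exp=B fix=B main=B]
After op 7 (commit): HEAD=fix@D [exp=B fix=D main=B]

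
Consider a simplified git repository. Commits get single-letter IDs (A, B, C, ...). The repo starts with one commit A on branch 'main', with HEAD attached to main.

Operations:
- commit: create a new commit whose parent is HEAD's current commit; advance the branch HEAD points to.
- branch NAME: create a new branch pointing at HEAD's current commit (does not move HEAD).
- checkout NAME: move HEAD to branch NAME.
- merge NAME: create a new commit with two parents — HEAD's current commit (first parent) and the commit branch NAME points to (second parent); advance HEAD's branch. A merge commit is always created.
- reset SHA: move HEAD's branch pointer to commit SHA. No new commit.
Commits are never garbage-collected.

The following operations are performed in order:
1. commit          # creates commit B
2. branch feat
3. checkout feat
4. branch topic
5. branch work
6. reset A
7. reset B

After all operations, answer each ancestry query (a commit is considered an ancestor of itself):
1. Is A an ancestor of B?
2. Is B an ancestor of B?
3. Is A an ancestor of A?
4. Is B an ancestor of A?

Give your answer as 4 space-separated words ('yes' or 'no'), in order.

Answer: yes yes yes no

Derivation:
After op 1 (commit): HEAD=main@B [main=B]
After op 2 (branch): HEAD=main@B [feat=B main=B]
After op 3 (checkout): HEAD=feat@B [feat=B main=B]
After op 4 (branch): HEAD=feat@B [feat=B main=B topic=B]
After op 5 (branch): HEAD=feat@B [feat=B main=B topic=B work=B]
After op 6 (reset): HEAD=feat@A [feat=A main=B topic=B work=B]
After op 7 (reset): HEAD=feat@B [feat=B main=B topic=B work=B]
ancestors(B) = {A,B}; A in? yes
ancestors(B) = {A,B}; B in? yes
ancestors(A) = {A}; A in? yes
ancestors(A) = {A}; B in? no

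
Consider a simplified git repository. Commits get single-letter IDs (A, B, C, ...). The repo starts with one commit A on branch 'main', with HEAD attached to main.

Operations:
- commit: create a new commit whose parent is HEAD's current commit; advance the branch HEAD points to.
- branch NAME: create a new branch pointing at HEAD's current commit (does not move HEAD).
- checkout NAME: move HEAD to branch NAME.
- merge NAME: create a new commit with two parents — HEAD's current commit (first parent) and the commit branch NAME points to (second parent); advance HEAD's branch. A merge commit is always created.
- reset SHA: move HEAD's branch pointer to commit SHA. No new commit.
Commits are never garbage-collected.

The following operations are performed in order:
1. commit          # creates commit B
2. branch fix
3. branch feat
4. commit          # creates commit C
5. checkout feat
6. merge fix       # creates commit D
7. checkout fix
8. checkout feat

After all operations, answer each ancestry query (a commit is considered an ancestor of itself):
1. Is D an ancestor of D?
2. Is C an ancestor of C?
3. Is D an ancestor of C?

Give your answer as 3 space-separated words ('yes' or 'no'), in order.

After op 1 (commit): HEAD=main@B [main=B]
After op 2 (branch): HEAD=main@B [fix=B main=B]
After op 3 (branch): HEAD=main@B [feat=B fix=B main=B]
After op 4 (commit): HEAD=main@C [feat=B fix=B main=C]
After op 5 (checkout): HEAD=feat@B [feat=B fix=B main=C]
After op 6 (merge): HEAD=feat@D [feat=D fix=B main=C]
After op 7 (checkout): HEAD=fix@B [feat=D fix=B main=C]
After op 8 (checkout): HEAD=feat@D [feat=D fix=B main=C]
ancestors(D) = {A,B,D}; D in? yes
ancestors(C) = {A,B,C}; C in? yes
ancestors(C) = {A,B,C}; D in? no

Answer: yes yes no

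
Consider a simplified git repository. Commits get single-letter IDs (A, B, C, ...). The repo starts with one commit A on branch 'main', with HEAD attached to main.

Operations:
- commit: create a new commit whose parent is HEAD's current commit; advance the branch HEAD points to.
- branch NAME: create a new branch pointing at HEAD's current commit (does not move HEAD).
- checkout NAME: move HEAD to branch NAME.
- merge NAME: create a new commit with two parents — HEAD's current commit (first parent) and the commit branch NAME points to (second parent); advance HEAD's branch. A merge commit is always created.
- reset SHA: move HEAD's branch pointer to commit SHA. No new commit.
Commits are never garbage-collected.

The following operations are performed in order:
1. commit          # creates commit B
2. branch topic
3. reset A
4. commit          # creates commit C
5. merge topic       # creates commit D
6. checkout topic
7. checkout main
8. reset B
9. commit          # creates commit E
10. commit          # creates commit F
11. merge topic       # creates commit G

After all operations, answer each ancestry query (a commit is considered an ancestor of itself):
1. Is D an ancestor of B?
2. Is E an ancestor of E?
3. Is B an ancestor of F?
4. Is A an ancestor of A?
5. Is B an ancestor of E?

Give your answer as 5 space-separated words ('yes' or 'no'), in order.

Answer: no yes yes yes yes

Derivation:
After op 1 (commit): HEAD=main@B [main=B]
After op 2 (branch): HEAD=main@B [main=B topic=B]
After op 3 (reset): HEAD=main@A [main=A topic=B]
After op 4 (commit): HEAD=main@C [main=C topic=B]
After op 5 (merge): HEAD=main@D [main=D topic=B]
After op 6 (checkout): HEAD=topic@B [main=D topic=B]
After op 7 (checkout): HEAD=main@D [main=D topic=B]
After op 8 (reset): HEAD=main@B [main=B topic=B]
After op 9 (commit): HEAD=main@E [main=E topic=B]
After op 10 (commit): HEAD=main@F [main=F topic=B]
After op 11 (merge): HEAD=main@G [main=G topic=B]
ancestors(B) = {A,B}; D in? no
ancestors(E) = {A,B,E}; E in? yes
ancestors(F) = {A,B,E,F}; B in? yes
ancestors(A) = {A}; A in? yes
ancestors(E) = {A,B,E}; B in? yes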